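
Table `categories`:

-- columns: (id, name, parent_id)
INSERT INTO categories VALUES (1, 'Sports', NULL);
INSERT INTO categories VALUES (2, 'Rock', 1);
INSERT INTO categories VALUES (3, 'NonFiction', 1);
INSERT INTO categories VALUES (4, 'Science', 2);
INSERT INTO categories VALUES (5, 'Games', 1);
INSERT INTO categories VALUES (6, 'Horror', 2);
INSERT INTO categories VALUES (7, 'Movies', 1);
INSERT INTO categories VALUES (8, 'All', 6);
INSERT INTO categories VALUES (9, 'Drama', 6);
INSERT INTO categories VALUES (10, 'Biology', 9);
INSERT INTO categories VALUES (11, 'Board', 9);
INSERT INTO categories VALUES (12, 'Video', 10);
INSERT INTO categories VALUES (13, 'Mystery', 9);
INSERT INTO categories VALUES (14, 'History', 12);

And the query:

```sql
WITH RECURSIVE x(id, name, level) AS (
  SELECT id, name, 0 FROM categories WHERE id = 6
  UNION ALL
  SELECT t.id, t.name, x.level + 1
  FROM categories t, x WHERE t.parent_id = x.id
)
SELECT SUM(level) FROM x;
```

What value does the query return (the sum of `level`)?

15

Base: id=6 (Horror) at level 0.
Iteration 1: rows with parent_id in {6} -> All (id 8, level 1), Drama (id 9, level 1).
Iteration 2: rows with parent_id in {8,9} -> Biology (id 10, level 2), Board (id 11, level 2), Mystery (id 13, level 2).
Iteration 3: rows with parent_id in {10,11,13} -> Video (id 12, level 3).
Iteration 4: rows with parent_id in {12} -> History (id 14, level 4).
Iteration 5: no rows with parent_id in {14}; recursion stops.
SUM(level) = 0 + 1 + 1 + 2 + 2 + 2 + 3 + 4 = 15.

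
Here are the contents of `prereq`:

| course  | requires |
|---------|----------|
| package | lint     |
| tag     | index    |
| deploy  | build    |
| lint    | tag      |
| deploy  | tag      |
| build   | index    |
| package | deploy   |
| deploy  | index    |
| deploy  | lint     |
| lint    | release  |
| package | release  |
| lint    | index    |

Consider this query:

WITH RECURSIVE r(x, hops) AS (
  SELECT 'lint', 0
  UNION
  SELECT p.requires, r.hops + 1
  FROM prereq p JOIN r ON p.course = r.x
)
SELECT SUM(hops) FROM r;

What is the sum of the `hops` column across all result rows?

5

Base: (lint, hops=0).
Iteration 1: edges from {lint} -> (index, hops=1), (release, hops=1), (tag, hops=1).
Iteration 2: edges from {index,release,tag} -> (index, hops=2).
Iteration 3: no outgoing edges from {index}; recursion stops.
SUM(hops) = 0 + 1 + 1 + 1 + 2 = 5.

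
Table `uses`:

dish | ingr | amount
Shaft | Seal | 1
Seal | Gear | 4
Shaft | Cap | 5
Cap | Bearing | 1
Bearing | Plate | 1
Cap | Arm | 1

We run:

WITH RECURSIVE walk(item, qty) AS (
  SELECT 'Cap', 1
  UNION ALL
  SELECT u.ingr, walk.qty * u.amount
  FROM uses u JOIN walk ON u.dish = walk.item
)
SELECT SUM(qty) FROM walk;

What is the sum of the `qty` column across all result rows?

Base: (Cap, qty=1).
Iteration 1: components of {Cap} -> Arm = 1*1 = 1, Bearing = 1*1 = 1.
Iteration 2: components of {Arm,Bearing} -> Plate = 1*1 = 1.
Iteration 3: no further components; recursion stops.
SUM(qty) = 1 + 1 + 1 + 1 = 4.

4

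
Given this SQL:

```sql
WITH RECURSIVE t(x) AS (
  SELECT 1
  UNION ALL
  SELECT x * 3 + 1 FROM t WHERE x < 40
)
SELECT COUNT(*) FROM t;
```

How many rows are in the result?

4

Base: x=1.
Iteration 1: 1 < 40 holds -> x = 1 * 3 + 1 = 4.
Iteration 2: 4 < 40 holds -> x = 4 * 3 + 1 = 13.
Iteration 3: 13 < 40 holds -> x = 13 * 3 + 1 = 40.
Iteration 4: 40 < 40 fails; recursion stops.
Total rows emitted: 4.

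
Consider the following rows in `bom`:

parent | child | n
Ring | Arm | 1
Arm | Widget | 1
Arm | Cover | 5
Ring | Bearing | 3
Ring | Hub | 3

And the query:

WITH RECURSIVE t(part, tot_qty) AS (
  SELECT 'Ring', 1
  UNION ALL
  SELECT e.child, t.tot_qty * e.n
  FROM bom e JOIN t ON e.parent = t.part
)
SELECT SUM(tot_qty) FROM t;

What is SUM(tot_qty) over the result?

14

Base: (Ring, tot_qty=1).
Iteration 1: components of {Ring} -> Arm = 1*1 = 1, Bearing = 1*3 = 3, Hub = 1*3 = 3.
Iteration 2: components of {Arm,Bearing,Hub} -> Cover = 1*5 = 5, Widget = 1*1 = 1.
Iteration 3: no further components; recursion stops.
SUM(tot_qty) = 1 + 1 + 3 + 3 + 1 + 5 = 14.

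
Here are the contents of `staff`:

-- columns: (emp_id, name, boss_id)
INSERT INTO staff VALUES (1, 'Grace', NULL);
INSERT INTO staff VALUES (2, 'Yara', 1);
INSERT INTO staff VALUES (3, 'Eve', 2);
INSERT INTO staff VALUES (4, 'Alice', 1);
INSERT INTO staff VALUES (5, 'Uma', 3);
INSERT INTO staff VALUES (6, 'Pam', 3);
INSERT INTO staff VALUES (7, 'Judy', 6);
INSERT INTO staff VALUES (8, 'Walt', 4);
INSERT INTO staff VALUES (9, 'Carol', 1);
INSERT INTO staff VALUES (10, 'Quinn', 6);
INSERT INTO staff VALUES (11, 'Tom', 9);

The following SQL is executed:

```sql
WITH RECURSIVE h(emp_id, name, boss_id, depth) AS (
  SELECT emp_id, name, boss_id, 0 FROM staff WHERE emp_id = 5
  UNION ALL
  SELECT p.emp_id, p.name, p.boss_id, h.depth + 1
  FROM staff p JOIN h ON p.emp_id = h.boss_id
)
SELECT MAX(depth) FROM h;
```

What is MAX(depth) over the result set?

3

Base: emp_id=5 (Uma), boss_id=3, depth 0.
Iteration 1: join on emp_id=3 -> Eve (id 3, boss_id=2, depth 1).
Iteration 2: join on emp_id=2 -> Yara (id 2, boss_id=1, depth 2).
Iteration 3: join on emp_id=1 -> Grace (id 1, boss_id=NULL, depth 3).
Iteration 4: boss_id is NULL; no match; recursion stops.
depth values: 0, 1, 2, 3; the maximum is 3.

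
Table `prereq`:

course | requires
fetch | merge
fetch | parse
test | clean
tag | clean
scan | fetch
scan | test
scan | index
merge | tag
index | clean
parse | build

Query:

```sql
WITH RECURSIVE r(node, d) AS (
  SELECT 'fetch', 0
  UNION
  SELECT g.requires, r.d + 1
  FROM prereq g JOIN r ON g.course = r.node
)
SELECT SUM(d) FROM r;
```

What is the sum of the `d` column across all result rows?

Base: (fetch, d=0).
Iteration 1: edges from {fetch} -> (merge, d=1), (parse, d=1).
Iteration 2: edges from {merge,parse} -> (build, d=2), (tag, d=2).
Iteration 3: edges from {build,tag} -> (clean, d=3).
Iteration 4: no outgoing edges from {clean}; recursion stops.
SUM(d) = 0 + 1 + 1 + 2 + 2 + 3 = 9.

9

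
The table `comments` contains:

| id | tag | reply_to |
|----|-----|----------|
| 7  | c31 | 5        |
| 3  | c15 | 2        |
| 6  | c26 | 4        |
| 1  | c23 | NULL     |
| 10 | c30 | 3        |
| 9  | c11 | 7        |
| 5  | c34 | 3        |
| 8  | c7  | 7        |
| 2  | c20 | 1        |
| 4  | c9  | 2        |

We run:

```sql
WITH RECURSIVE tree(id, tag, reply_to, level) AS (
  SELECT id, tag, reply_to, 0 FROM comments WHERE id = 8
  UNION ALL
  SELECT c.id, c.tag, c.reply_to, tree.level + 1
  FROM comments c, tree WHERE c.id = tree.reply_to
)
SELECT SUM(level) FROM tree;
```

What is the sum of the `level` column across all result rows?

15

Base: id=8 (c7), reply_to=7, level 0.
Iteration 1: join on id=7 -> c31 (id 7, reply_to=5, level 1).
Iteration 2: join on id=5 -> c34 (id 5, reply_to=3, level 2).
Iteration 3: join on id=3 -> c15 (id 3, reply_to=2, level 3).
Iteration 4: join on id=2 -> c20 (id 2, reply_to=1, level 4).
Iteration 5: join on id=1 -> c23 (id 1, reply_to=NULL, level 5).
Iteration 6: reply_to is NULL; no match; recursion stops.
SUM(level) = 0 + 1 + 2 + 3 + 4 + 5 = 15.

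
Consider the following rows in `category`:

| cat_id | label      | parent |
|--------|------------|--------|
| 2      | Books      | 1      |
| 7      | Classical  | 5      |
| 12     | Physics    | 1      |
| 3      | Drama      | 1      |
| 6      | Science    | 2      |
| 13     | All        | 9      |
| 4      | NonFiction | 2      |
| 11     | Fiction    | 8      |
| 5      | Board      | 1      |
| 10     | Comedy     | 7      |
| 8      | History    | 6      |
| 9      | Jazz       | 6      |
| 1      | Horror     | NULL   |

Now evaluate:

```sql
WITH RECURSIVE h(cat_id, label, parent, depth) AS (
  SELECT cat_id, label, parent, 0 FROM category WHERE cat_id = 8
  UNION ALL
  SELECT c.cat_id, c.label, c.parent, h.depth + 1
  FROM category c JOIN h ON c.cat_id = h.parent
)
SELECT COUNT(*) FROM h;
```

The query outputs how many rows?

4

Base: cat_id=8 (History), parent=6, depth 0.
Iteration 1: join on cat_id=6 -> Science (id 6, parent=2, depth 1).
Iteration 2: join on cat_id=2 -> Books (id 2, parent=1, depth 2).
Iteration 3: join on cat_id=1 -> Horror (id 1, parent=NULL, depth 3).
Iteration 4: parent is NULL; no match; recursion stops.
Total rows emitted: 4.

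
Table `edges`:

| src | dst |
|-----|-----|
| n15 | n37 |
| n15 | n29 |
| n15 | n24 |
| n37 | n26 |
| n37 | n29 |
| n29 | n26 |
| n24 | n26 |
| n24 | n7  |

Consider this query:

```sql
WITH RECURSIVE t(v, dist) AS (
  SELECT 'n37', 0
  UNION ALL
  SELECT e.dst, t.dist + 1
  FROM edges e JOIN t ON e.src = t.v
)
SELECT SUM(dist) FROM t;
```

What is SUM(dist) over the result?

4

Base: (n37, dist=0).
Iteration 1: edges from {n37} -> (n26, dist=1), (n29, dist=1).
Iteration 2: edges from {n26,n29} -> (n26, dist=2).
Iteration 3: no outgoing edges from {n26}; recursion stops.
SUM(dist) = 0 + 1 + 1 + 2 = 4.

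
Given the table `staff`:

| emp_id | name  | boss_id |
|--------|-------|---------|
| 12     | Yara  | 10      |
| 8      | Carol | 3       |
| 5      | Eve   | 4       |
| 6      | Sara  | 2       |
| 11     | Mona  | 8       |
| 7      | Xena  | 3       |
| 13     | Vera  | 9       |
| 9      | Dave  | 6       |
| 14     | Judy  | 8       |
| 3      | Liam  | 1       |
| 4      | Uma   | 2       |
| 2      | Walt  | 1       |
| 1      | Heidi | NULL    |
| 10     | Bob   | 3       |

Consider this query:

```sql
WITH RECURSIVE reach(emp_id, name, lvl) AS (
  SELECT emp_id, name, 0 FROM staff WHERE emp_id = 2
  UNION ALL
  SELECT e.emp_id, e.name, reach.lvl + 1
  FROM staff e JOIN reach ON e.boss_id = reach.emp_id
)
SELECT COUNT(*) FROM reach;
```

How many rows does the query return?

6

Base: emp_id=2 (Walt) at lvl 0.
Iteration 1: rows with boss_id in {2} -> Uma (id 4, lvl 1), Sara (id 6, lvl 1).
Iteration 2: rows with boss_id in {4,6} -> Eve (id 5, lvl 2), Dave (id 9, lvl 2).
Iteration 3: rows with boss_id in {5,9} -> Vera (id 13, lvl 3).
Iteration 4: no rows with boss_id in {13}; recursion stops.
Total rows emitted: 6.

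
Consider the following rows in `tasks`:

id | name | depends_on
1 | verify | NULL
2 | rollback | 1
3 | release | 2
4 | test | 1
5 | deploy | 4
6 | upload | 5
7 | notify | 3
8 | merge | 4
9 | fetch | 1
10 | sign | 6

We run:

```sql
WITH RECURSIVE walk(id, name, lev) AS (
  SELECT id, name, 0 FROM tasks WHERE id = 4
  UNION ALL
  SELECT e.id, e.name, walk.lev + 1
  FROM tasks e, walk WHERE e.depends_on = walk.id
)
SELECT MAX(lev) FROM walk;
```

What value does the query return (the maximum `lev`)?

3

Base: id=4 (test) at lev 0.
Iteration 1: rows with depends_on in {4} -> deploy (id 5, lev 1), merge (id 8, lev 1).
Iteration 2: rows with depends_on in {5,8} -> upload (id 6, lev 2).
Iteration 3: rows with depends_on in {6} -> sign (id 10, lev 3).
Iteration 4: no rows with depends_on in {10}; recursion stops.
lev values: 0, 1, 1, 2, 3; the maximum is 3.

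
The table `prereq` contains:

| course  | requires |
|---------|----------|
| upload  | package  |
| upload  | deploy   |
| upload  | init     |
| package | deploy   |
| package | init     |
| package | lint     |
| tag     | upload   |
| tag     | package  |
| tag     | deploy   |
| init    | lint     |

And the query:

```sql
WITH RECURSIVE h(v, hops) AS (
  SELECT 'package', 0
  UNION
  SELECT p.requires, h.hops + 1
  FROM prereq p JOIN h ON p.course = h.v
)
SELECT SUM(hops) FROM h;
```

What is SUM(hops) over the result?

5

Base: (package, hops=0).
Iteration 1: edges from {package} -> (deploy, hops=1), (init, hops=1), (lint, hops=1).
Iteration 2: edges from {deploy,init,lint} -> (lint, hops=2).
Iteration 3: no outgoing edges from {lint}; recursion stops.
SUM(hops) = 0 + 1 + 1 + 1 + 2 = 5.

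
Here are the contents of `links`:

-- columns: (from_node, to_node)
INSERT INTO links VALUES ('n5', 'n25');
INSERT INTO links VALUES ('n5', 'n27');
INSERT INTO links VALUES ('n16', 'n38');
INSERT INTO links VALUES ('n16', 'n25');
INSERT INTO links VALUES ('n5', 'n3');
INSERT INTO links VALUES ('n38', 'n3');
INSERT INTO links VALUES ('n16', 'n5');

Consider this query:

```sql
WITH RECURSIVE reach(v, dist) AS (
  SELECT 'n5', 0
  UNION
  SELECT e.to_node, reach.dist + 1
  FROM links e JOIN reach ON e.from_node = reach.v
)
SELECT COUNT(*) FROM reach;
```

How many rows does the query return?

4

Base: (n5, dist=0).
Iteration 1: edges from {n5} -> (n25, dist=1), (n27, dist=1), (n3, dist=1).
Iteration 2: no outgoing edges from {n25,n27,n3}; recursion stops.
Total rows emitted: 4.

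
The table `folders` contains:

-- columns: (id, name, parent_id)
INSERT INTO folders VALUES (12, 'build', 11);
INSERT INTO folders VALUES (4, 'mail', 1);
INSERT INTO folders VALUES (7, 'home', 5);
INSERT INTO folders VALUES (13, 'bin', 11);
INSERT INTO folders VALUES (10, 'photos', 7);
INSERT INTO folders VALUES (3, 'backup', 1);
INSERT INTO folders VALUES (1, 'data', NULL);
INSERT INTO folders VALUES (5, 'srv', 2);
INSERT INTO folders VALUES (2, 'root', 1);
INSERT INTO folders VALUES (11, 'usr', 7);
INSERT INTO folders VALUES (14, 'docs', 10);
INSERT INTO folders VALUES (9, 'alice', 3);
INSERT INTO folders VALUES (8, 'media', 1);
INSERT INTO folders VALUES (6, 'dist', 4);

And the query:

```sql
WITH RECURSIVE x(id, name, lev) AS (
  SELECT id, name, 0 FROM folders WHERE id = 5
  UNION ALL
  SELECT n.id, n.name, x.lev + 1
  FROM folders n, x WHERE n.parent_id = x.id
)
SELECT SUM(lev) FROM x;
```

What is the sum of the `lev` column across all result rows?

Base: id=5 (srv) at lev 0.
Iteration 1: rows with parent_id in {5} -> home (id 7, lev 1).
Iteration 2: rows with parent_id in {7} -> photos (id 10, lev 2), usr (id 11, lev 2).
Iteration 3: rows with parent_id in {10,11} -> build (id 12, lev 3), bin (id 13, lev 3), docs (id 14, lev 3).
Iteration 4: no rows with parent_id in {12,13,14}; recursion stops.
SUM(lev) = 0 + 1 + 2 + 2 + 3 + 3 + 3 = 14.

14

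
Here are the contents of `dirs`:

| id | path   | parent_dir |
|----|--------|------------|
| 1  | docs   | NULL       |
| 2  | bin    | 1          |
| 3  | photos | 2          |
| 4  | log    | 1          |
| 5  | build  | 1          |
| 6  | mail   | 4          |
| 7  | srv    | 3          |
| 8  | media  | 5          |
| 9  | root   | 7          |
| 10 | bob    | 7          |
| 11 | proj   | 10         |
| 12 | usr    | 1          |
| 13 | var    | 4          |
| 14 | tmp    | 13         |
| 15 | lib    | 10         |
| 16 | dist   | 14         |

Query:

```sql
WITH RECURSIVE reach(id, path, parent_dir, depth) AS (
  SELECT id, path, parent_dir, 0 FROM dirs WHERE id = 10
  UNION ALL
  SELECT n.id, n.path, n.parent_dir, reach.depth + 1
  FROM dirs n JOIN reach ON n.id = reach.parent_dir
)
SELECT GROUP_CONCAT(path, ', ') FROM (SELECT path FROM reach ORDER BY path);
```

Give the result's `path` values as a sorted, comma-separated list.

Base: id=10 (bob), parent_dir=7, depth 0.
Iteration 1: join on id=7 -> srv (id 7, parent_dir=3, depth 1).
Iteration 2: join on id=3 -> photos (id 3, parent_dir=2, depth 2).
Iteration 3: join on id=2 -> bin (id 2, parent_dir=1, depth 3).
Iteration 4: join on id=1 -> docs (id 1, parent_dir=NULL, depth 4).
Iteration 5: parent_dir is NULL; no match; recursion stops.

bin, bob, docs, photos, srv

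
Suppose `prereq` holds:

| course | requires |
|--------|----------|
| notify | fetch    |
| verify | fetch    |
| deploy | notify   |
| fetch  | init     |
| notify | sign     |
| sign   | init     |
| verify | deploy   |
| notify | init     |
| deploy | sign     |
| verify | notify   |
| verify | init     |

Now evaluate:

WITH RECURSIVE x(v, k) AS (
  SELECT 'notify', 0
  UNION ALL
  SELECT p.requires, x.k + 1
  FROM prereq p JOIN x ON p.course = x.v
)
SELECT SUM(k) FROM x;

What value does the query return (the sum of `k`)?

7

Base: (notify, k=0).
Iteration 1: edges from {notify} -> (fetch, k=1), (init, k=1), (sign, k=1).
Iteration 2: edges from {fetch,init,sign} -> (init, k=2) x2. [UNION ALL keeps all 2 new rows, including repeats]
Iteration 3: no outgoing edges from {init}; recursion stops.
SUM(k) = 0 + 1 + 1 + 1 + 2 + 2 = 7.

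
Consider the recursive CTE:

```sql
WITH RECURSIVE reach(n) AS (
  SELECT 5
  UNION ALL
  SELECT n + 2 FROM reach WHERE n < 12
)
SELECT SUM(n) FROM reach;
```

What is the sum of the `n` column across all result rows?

45

Base: n=5.
Iteration 1: 5 < 12 holds -> n = 5 + 2 = 7.
Iteration 2: 7 < 12 holds -> n = 7 + 2 = 9.
Iteration 3: 9 < 12 holds -> n = 9 + 2 = 11.
Iteration 4: 11 < 12 holds -> n = 11 + 2 = 13.
Iteration 5: 13 < 12 fails; recursion stops.
SUM(n) = 5 + 7 + 9 + 11 + 13 = 45.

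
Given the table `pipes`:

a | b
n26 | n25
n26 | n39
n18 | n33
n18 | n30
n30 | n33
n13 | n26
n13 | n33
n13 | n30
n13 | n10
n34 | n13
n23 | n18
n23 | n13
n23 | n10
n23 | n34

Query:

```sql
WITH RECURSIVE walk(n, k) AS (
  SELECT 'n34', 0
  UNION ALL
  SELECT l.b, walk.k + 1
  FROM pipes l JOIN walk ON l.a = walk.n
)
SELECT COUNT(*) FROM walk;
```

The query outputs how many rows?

9

Base: (n34, k=0).
Iteration 1: edges from {n34} -> (n13, k=1).
Iteration 2: edges from {n13} -> (n10, k=2), (n26, k=2), (n30, k=2), (n33, k=2).
Iteration 3: edges from {n10,n26,n30,n33} -> (n25, k=3), (n33, k=3), (n39, k=3).
Iteration 4: no outgoing edges from {n25,n33,n39}; recursion stops.
Total rows emitted: 9.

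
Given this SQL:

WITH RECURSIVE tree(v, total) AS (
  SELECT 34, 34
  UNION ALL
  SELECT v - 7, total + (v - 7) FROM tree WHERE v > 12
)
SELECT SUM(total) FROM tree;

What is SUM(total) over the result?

370

Base: v=34, total=34.
Iteration 1: 34 > 12 holds -> v = 34 - 7 = 27, total = 34 + 27 = 61.
Iteration 2: 27 > 12 holds -> v = 27 - 7 = 20, total = 61 + 20 = 81.
Iteration 3: 20 > 12 holds -> v = 20 - 7 = 13, total = 81 + 13 = 94.
Iteration 4: 13 > 12 holds -> v = 13 - 7 = 6, total = 94 + 6 = 100.
Iteration 5: 6 > 12 fails; recursion stops.
SUM(total) = 34 + 61 + 81 + 94 + 100 = 370.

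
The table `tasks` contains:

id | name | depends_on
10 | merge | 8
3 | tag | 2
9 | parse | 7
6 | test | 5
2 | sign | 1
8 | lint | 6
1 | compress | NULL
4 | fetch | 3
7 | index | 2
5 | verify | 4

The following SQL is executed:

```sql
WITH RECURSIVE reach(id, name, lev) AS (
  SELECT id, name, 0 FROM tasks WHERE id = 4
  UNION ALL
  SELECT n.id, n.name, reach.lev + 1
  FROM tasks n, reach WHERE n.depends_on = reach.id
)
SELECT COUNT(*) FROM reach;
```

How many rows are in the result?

Base: id=4 (fetch) at lev 0.
Iteration 1: rows with depends_on in {4} -> verify (id 5, lev 1).
Iteration 2: rows with depends_on in {5} -> test (id 6, lev 2).
Iteration 3: rows with depends_on in {6} -> lint (id 8, lev 3).
Iteration 4: rows with depends_on in {8} -> merge (id 10, lev 4).
Iteration 5: no rows with depends_on in {10}; recursion stops.
Total rows emitted: 5.

5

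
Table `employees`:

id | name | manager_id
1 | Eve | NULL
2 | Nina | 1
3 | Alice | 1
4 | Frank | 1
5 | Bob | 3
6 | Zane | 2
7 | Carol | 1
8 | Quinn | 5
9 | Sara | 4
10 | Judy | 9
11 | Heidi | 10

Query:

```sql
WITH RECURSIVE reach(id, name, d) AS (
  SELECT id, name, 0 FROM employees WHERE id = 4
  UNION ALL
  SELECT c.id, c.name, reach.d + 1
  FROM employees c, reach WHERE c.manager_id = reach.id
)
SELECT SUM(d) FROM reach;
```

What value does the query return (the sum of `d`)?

Base: id=4 (Frank) at d 0.
Iteration 1: rows with manager_id in {4} -> Sara (id 9, d 1).
Iteration 2: rows with manager_id in {9} -> Judy (id 10, d 2).
Iteration 3: rows with manager_id in {10} -> Heidi (id 11, d 3).
Iteration 4: no rows with manager_id in {11}; recursion stops.
SUM(d) = 0 + 1 + 2 + 3 = 6.

6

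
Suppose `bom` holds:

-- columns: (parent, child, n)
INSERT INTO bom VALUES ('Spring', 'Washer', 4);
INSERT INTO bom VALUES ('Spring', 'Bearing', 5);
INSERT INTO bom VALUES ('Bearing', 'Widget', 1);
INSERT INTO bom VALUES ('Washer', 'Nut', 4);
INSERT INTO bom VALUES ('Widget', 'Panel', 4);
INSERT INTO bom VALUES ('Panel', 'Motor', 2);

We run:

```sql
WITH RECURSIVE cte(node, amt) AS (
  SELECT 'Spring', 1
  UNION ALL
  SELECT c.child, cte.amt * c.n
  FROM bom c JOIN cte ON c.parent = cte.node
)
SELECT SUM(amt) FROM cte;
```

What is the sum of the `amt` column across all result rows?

Base: (Spring, amt=1).
Iteration 1: components of {Spring} -> Bearing = 1*5 = 5, Washer = 1*4 = 4.
Iteration 2: components of {Bearing,Washer} -> Nut = 4*4 = 16, Widget = 5*1 = 5.
Iteration 3: components of {Nut,Widget} -> Panel = 5*4 = 20.
Iteration 4: components of {Panel} -> Motor = 20*2 = 40.
Iteration 5: no further components; recursion stops.
SUM(amt) = 1 + 4 + 5 + 16 + 5 + 20 + 40 = 91.

91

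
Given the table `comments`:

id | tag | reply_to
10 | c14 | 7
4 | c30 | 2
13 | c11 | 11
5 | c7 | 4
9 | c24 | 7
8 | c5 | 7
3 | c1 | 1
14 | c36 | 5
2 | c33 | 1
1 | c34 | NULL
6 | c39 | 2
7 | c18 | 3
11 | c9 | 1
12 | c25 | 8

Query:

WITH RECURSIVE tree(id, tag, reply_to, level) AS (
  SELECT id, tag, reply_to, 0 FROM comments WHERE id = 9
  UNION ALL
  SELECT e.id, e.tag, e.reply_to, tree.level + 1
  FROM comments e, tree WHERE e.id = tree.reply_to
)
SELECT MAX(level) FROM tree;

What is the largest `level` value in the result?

3

Base: id=9 (c24), reply_to=7, level 0.
Iteration 1: join on id=7 -> c18 (id 7, reply_to=3, level 1).
Iteration 2: join on id=3 -> c1 (id 3, reply_to=1, level 2).
Iteration 3: join on id=1 -> c34 (id 1, reply_to=NULL, level 3).
Iteration 4: reply_to is NULL; no match; recursion stops.
level values: 0, 1, 2, 3; the maximum is 3.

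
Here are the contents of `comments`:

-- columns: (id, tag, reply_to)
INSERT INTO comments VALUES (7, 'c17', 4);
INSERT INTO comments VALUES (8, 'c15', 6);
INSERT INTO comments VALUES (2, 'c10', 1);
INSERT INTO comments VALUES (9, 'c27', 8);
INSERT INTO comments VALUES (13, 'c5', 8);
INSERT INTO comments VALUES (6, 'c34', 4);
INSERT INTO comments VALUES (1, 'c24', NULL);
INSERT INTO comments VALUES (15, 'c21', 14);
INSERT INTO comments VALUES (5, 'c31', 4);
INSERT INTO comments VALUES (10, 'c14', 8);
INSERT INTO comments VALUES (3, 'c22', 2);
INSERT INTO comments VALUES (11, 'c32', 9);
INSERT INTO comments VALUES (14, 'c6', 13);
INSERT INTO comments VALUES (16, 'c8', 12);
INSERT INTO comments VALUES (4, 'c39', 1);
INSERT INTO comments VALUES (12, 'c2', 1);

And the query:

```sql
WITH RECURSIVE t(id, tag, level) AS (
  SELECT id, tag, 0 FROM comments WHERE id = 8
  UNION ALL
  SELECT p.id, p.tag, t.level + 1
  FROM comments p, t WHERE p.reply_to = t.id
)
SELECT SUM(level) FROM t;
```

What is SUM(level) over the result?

10

Base: id=8 (c15) at level 0.
Iteration 1: rows with reply_to in {8} -> c27 (id 9, level 1), c14 (id 10, level 1), c5 (id 13, level 1).
Iteration 2: rows with reply_to in {9,10,13} -> c32 (id 11, level 2), c6 (id 14, level 2).
Iteration 3: rows with reply_to in {11,14} -> c21 (id 15, level 3).
Iteration 4: no rows with reply_to in {15}; recursion stops.
SUM(level) = 0 + 1 + 1 + 1 + 2 + 2 + 3 = 10.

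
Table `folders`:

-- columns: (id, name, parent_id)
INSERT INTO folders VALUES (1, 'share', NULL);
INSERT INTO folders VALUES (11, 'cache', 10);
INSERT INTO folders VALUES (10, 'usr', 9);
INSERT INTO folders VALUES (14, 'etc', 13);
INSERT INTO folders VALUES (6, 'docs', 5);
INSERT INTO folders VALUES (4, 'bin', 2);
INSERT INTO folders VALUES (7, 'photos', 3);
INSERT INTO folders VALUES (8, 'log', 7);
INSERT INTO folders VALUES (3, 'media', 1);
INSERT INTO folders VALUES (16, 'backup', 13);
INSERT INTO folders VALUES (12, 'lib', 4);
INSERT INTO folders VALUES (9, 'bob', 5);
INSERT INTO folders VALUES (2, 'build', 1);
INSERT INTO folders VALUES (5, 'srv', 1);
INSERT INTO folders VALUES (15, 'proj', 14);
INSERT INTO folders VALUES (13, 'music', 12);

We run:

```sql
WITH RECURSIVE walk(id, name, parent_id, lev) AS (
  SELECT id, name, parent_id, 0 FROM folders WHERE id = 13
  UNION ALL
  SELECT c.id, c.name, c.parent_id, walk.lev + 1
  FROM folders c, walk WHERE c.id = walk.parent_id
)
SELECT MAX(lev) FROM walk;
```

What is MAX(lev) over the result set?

4

Base: id=13 (music), parent_id=12, lev 0.
Iteration 1: join on id=12 -> lib (id 12, parent_id=4, lev 1).
Iteration 2: join on id=4 -> bin (id 4, parent_id=2, lev 2).
Iteration 3: join on id=2 -> build (id 2, parent_id=1, lev 3).
Iteration 4: join on id=1 -> share (id 1, parent_id=NULL, lev 4).
Iteration 5: parent_id is NULL; no match; recursion stops.
lev values: 0, 1, 2, 3, 4; the maximum is 4.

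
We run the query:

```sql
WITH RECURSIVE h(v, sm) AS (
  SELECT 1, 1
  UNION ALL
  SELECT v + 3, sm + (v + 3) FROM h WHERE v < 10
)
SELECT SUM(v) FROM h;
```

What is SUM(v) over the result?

22

Base: v=1, sm=1.
Iteration 1: 1 < 10 holds -> v = 1 + 3 = 4, sm = 1 + 4 = 5.
Iteration 2: 4 < 10 holds -> v = 4 + 3 = 7, sm = 5 + 7 = 12.
Iteration 3: 7 < 10 holds -> v = 7 + 3 = 10, sm = 12 + 10 = 22.
Iteration 4: 10 < 10 fails; recursion stops.
SUM(v) = 1 + 4 + 7 + 10 = 22.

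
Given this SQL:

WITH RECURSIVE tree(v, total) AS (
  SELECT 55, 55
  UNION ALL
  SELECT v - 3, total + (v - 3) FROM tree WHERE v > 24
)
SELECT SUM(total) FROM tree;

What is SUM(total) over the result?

3432

Base: v=55, total=55.
Iteration 1: 55 > 24 holds -> v = 55 - 3 = 52, total = 55 + 52 = 107.
Iteration 2: 52 > 24 holds -> v = 52 - 3 = 49, total = 107 + 49 = 156.
Iteration 3: 49 > 24 holds -> v = 49 - 3 = 46, total = 156 + 46 = 202.
Iteration 4: 46 > 24 holds -> v = 46 - 3 = 43, total = 202 + 43 = 245.
Iteration 5: 43 > 24 holds -> v = 43 - 3 = 40, total = 245 + 40 = 285.
Iteration 6: 40 > 24 holds -> v = 40 - 3 = 37, total = 285 + 37 = 322.
Iteration 7: 37 > 24 holds -> v = 37 - 3 = 34, total = 322 + 34 = 356.
Iteration 8: 34 > 24 holds -> v = 34 - 3 = 31, total = 356 + 31 = 387.
Iteration 9: 31 > 24 holds -> v = 31 - 3 = 28, total = 387 + 28 = 415.
Iteration 10: 28 > 24 holds -> v = 28 - 3 = 25, total = 415 + 25 = 440.
Iteration 11: 25 > 24 holds -> v = 25 - 3 = 22, total = 440 + 22 = 462.
Iteration 12: 22 > 24 fails; recursion stops.
SUM(total) = 55 + 107 + 156 + 202 + 245 + 285 + 322 + 356 + 387 + 415 + 440 + 462 = 3432.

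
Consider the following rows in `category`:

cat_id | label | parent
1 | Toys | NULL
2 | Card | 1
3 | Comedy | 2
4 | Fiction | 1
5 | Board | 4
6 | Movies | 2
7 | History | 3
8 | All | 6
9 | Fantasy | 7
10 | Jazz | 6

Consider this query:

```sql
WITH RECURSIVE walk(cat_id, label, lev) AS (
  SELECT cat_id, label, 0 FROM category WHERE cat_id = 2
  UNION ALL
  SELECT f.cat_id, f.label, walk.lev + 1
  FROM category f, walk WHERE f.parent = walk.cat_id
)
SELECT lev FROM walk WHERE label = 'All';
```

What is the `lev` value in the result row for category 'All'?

2

Base: cat_id=2 (Card) at lev 0.
Iteration 1: rows with parent in {2} -> Comedy (id 3, lev 1), Movies (id 6, lev 1).
Iteration 2: rows with parent in {3,6} -> History (id 7, lev 2), All (id 8, lev 2), Jazz (id 10, lev 2).
Iteration 3: rows with parent in {7,8,10} -> Fantasy (id 9, lev 3).
Iteration 4: no rows with parent in {9}; recursion stops.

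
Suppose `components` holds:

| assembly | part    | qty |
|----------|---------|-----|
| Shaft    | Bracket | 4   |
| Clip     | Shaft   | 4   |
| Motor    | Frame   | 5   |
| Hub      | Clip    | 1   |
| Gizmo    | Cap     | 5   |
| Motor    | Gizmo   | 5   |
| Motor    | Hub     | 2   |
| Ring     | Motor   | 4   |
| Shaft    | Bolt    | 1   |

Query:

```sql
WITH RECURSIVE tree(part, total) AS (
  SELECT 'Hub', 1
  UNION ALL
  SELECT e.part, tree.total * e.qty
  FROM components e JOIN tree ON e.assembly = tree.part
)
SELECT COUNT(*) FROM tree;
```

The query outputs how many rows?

5

Base: (Hub, total=1).
Iteration 1: components of {Hub} -> Clip = 1*1 = 1.
Iteration 2: components of {Clip} -> Shaft = 1*4 = 4.
Iteration 3: components of {Shaft} -> Bolt = 4*1 = 4, Bracket = 4*4 = 16.
Iteration 4: no further components; recursion stops.
Total rows emitted: 5.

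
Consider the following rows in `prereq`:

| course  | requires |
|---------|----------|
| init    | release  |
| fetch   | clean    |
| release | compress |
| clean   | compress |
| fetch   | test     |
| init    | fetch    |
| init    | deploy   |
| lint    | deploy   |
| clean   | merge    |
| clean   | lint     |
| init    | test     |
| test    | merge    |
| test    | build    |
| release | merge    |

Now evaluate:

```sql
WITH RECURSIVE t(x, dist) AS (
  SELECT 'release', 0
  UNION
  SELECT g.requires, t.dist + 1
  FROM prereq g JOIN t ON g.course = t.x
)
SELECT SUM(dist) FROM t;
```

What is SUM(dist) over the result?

Base: (release, dist=0).
Iteration 1: edges from {release} -> (compress, dist=1), (merge, dist=1).
Iteration 2: no outgoing edges from {compress,merge}; recursion stops.
SUM(dist) = 0 + 1 + 1 = 2.

2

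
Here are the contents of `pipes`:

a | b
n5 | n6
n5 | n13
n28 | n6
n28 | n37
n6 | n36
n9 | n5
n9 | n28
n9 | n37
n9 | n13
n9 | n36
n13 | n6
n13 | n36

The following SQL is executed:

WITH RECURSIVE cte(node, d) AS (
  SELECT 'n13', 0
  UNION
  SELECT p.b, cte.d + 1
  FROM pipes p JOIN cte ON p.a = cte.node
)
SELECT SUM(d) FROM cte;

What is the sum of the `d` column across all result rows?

4

Base: (n13, d=0).
Iteration 1: edges from {n13} -> (n36, d=1), (n6, d=1).
Iteration 2: edges from {n36,n6} -> (n36, d=2).
Iteration 3: no outgoing edges from {n36}; recursion stops.
SUM(d) = 0 + 1 + 1 + 2 = 4.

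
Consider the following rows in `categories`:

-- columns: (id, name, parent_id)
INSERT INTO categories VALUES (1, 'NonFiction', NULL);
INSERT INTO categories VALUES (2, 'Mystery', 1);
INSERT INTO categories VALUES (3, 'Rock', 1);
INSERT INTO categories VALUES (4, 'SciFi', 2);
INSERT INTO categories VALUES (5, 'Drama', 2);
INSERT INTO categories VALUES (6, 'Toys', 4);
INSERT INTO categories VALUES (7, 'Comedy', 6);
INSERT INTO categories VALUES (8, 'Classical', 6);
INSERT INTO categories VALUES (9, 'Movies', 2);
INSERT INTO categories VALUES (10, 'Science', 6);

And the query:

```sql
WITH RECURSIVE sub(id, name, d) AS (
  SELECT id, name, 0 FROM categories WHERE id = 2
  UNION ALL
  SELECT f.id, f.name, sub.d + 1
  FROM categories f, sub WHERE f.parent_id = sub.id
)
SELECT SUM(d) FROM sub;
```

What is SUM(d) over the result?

14

Base: id=2 (Mystery) at d 0.
Iteration 1: rows with parent_id in {2} -> SciFi (id 4, d 1), Drama (id 5, d 1), Movies (id 9, d 1).
Iteration 2: rows with parent_id in {4,5,9} -> Toys (id 6, d 2).
Iteration 3: rows with parent_id in {6} -> Comedy (id 7, d 3), Classical (id 8, d 3), Science (id 10, d 3).
Iteration 4: no rows with parent_id in {7,8,10}; recursion stops.
SUM(d) = 0 + 1 + 1 + 1 + 2 + 3 + 3 + 3 = 14.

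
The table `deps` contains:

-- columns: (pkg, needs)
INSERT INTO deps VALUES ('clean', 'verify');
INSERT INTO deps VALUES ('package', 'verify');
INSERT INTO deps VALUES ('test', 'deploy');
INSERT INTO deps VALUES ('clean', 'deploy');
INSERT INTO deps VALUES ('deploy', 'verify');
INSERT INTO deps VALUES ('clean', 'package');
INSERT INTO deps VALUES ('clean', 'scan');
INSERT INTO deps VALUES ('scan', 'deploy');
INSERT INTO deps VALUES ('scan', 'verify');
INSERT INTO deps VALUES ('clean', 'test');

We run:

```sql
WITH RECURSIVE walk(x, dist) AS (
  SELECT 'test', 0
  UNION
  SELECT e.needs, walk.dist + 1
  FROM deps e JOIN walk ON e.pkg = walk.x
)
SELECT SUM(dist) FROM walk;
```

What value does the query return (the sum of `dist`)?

3

Base: (test, dist=0).
Iteration 1: edges from {test} -> (deploy, dist=1).
Iteration 2: edges from {deploy} -> (verify, dist=2).
Iteration 3: no outgoing edges from {verify}; recursion stops.
SUM(dist) = 0 + 1 + 2 = 3.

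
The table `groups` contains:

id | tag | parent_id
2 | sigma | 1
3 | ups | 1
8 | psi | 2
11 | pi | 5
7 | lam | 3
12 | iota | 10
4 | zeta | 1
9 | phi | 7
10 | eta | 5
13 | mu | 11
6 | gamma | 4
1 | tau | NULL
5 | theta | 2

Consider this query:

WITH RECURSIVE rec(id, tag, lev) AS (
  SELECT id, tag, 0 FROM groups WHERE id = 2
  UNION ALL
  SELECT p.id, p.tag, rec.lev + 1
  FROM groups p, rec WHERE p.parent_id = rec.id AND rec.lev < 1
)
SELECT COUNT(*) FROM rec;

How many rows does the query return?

3

Base: id=2 (sigma) at lev 0.
Iteration 1: rows with parent_id in {2} -> theta (id 5, lev 1), psi (id 8, lev 1).
Iteration 2: lev < 1 fails for all current rows; recursion stops.
Total rows emitted: 3.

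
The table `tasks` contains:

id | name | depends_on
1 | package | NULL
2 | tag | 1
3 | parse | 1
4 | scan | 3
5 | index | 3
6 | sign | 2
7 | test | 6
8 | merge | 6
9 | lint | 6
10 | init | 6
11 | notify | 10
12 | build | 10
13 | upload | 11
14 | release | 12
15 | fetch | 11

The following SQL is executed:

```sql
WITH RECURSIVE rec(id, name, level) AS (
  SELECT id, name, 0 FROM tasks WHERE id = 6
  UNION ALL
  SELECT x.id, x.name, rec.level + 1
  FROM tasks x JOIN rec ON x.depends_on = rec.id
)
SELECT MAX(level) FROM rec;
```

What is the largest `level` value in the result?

3

Base: id=6 (sign) at level 0.
Iteration 1: rows with depends_on in {6} -> test (id 7, level 1), merge (id 8, level 1), lint (id 9, level 1), init (id 10, level 1).
Iteration 2: rows with depends_on in {7,8,9,10} -> notify (id 11, level 2), build (id 12, level 2).
Iteration 3: rows with depends_on in {11,12} -> upload (id 13, level 3), release (id 14, level 3), fetch (id 15, level 3).
Iteration 4: no rows with depends_on in {13,14,15}; recursion stops.
level values: 0, 1, 1, 1, 1, 2, 2, 3, 3, 3; the maximum is 3.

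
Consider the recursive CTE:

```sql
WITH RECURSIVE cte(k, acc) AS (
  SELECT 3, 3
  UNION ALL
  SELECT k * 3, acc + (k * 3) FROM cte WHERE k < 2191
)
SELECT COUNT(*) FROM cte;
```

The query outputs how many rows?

Base: k=3, acc=3.
Iteration 1: 3 < 2191 holds -> k = 3 * 3 = 9, acc = 3 + 9 = 12.
Iteration 2: 9 < 2191 holds -> k = 9 * 3 = 27, acc = 12 + 27 = 39.
Iteration 3: 27 < 2191 holds -> k = 27 * 3 = 81, acc = 39 + 81 = 120.
Iteration 4: 81 < 2191 holds -> k = 81 * 3 = 243, acc = 120 + 243 = 363.
Iteration 5: 243 < 2191 holds -> k = 243 * 3 = 729, acc = 363 + 729 = 1092.
Iteration 6: 729 < 2191 holds -> k = 729 * 3 = 2187, acc = 1092 + 2187 = 3279.
Iteration 7: 2187 < 2191 holds -> k = 2187 * 3 = 6561, acc = 3279 + 6561 = 9840.
Iteration 8: 6561 < 2191 fails; recursion stops.
Total rows emitted: 8.

8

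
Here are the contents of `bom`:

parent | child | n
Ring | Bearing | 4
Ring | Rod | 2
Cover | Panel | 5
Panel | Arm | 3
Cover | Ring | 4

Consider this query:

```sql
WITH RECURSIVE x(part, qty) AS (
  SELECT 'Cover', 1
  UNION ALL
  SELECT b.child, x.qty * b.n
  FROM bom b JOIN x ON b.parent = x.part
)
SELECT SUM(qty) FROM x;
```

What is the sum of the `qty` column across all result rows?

Base: (Cover, qty=1).
Iteration 1: components of {Cover} -> Panel = 1*5 = 5, Ring = 1*4 = 4.
Iteration 2: components of {Panel,Ring} -> Arm = 5*3 = 15, Bearing = 4*4 = 16, Rod = 4*2 = 8.
Iteration 3: no further components; recursion stops.
SUM(qty) = 1 + 4 + 5 + 8 + 16 + 15 = 49.

49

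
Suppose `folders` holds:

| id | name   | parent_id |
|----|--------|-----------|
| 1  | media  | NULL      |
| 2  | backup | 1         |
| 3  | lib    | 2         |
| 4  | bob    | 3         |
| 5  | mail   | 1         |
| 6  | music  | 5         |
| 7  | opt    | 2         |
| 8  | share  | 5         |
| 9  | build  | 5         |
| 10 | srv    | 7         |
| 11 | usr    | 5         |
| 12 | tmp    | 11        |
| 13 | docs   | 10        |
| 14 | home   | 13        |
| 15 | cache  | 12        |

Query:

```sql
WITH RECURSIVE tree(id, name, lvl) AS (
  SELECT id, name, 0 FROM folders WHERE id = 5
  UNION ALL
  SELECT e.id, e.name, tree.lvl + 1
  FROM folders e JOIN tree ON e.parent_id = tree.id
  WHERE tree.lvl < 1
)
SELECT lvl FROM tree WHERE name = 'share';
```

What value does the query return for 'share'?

Base: id=5 (mail) at lvl 0.
Iteration 1: rows with parent_id in {5} -> music (id 6, lvl 1), share (id 8, lvl 1), build (id 9, lvl 1), usr (id 11, lvl 1).
Iteration 2: lvl < 1 fails for all current rows; recursion stops.

1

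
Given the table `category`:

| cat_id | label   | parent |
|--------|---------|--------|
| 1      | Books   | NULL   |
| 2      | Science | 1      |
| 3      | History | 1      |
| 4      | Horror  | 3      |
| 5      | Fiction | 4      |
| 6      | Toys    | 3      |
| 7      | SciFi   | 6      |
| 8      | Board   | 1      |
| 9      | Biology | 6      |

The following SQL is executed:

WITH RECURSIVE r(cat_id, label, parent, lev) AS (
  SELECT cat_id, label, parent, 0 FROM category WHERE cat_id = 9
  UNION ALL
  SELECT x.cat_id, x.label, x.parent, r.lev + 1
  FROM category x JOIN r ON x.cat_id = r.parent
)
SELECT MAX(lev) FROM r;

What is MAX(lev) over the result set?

3

Base: cat_id=9 (Biology), parent=6, lev 0.
Iteration 1: join on cat_id=6 -> Toys (id 6, parent=3, lev 1).
Iteration 2: join on cat_id=3 -> History (id 3, parent=1, lev 2).
Iteration 3: join on cat_id=1 -> Books (id 1, parent=NULL, lev 3).
Iteration 4: parent is NULL; no match; recursion stops.
lev values: 0, 1, 2, 3; the maximum is 3.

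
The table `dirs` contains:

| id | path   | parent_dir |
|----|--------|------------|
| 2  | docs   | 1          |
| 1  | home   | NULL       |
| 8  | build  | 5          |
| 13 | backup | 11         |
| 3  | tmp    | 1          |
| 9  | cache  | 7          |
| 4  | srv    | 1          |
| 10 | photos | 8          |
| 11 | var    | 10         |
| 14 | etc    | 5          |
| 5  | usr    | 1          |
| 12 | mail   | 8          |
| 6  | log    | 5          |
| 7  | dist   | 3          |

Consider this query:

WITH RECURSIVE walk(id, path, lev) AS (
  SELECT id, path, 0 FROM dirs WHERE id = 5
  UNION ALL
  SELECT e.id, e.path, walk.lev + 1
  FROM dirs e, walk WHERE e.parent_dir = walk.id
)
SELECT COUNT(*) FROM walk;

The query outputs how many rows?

8

Base: id=5 (usr) at lev 0.
Iteration 1: rows with parent_dir in {5} -> log (id 6, lev 1), build (id 8, lev 1), etc (id 14, lev 1).
Iteration 2: rows with parent_dir in {6,8,14} -> photos (id 10, lev 2), mail (id 12, lev 2).
Iteration 3: rows with parent_dir in {10,12} -> var (id 11, lev 3).
Iteration 4: rows with parent_dir in {11} -> backup (id 13, lev 4).
Iteration 5: no rows with parent_dir in {13}; recursion stops.
Total rows emitted: 8.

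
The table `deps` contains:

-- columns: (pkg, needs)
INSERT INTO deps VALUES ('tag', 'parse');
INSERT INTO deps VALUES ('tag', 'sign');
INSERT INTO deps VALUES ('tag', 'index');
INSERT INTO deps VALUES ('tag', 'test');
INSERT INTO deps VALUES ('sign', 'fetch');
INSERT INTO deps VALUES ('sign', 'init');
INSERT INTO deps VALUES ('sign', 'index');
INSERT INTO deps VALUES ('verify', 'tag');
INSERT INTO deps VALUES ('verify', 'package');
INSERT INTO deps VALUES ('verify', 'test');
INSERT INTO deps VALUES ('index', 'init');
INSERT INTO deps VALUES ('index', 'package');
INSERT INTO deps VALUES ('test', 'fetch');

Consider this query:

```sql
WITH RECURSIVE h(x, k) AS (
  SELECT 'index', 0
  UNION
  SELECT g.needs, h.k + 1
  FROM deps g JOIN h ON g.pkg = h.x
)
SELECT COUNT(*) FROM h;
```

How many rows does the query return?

Base: (index, k=0).
Iteration 1: edges from {index} -> (init, k=1), (package, k=1).
Iteration 2: no outgoing edges from {init,package}; recursion stops.
Total rows emitted: 3.

3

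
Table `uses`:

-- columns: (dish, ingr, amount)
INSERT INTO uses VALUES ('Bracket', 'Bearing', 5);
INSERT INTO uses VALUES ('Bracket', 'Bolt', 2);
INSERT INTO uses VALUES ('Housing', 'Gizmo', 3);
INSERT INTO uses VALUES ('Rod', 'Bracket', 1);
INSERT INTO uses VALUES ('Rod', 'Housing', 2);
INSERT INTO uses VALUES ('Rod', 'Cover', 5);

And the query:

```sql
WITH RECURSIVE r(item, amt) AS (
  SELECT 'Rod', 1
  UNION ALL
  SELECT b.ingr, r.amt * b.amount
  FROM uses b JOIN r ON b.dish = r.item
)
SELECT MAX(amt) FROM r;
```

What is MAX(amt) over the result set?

6

Base: (Rod, amt=1).
Iteration 1: components of {Rod} -> Bracket = 1*1 = 1, Cover = 1*5 = 5, Housing = 1*2 = 2.
Iteration 2: components of {Bracket,Cover,Housing} -> Bearing = 1*5 = 5, Bolt = 1*2 = 2, Gizmo = 2*3 = 6.
Iteration 3: no further components; recursion stops.
amt values: 1, 5, 1, 2, 2, 5, 6; the maximum is 6.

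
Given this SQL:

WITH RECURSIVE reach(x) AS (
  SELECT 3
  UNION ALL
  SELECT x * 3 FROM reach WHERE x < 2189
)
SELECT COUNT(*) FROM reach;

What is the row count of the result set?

Base: x=3.
Iteration 1: 3 < 2189 holds -> x = 3 * 3 = 9.
Iteration 2: 9 < 2189 holds -> x = 9 * 3 = 27.
Iteration 3: 27 < 2189 holds -> x = 27 * 3 = 81.
Iteration 4: 81 < 2189 holds -> x = 81 * 3 = 243.
Iteration 5: 243 < 2189 holds -> x = 243 * 3 = 729.
Iteration 6: 729 < 2189 holds -> x = 729 * 3 = 2187.
Iteration 7: 2187 < 2189 holds -> x = 2187 * 3 = 6561.
Iteration 8: 6561 < 2189 fails; recursion stops.
Total rows emitted: 8.

8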